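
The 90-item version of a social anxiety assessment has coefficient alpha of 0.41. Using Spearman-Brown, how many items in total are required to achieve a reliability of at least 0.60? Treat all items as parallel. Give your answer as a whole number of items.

195

n = 0.60 × (1 − 0.41) / [ 0.41 × (1 − 0.60) ]
  = 0.3540 / 0.1640 = 2.1585
So the test needs 2.1585 × 90 ≈ 194.27 items; rounding up, 195.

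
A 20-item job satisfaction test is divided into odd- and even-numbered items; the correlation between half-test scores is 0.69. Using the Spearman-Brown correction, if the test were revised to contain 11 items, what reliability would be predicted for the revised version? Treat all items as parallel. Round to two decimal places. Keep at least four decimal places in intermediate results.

Spearman-Brown correction (n = 2): r_full = 2·0.69/(1 + 0.69) = 0.8166
Length factor from 20 to 11 items: n = 11/20 = 0.5500
r_new = n·r_full / (1 + (n − 1)·r_full) = 0.4491 / 0.6325 ≈ 0.7100

0.71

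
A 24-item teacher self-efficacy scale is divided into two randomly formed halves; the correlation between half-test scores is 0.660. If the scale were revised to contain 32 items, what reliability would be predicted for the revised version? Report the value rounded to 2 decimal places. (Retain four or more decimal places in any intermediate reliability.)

Spearman-Brown correction (n = 2): r_full = 2·0.660/(1 + 0.660) = 0.7952
Then adjust to 32 items: n = 32/24 = 1.3333
r_new = n·r_full / (1 + (n − 1)·r_full) = 1.0602 / 1.2650 ≈ 0.8381

0.84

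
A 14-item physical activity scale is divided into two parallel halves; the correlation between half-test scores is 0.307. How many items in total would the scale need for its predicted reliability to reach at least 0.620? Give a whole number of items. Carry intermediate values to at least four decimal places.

26

r_full = 2(0.307)/(1 + 0.307) = 0.4698
n = r_tgt(1 − r_full) / [r_full(1 − r_tgt)] = 0.620 × 0.5302 / (0.4698 × 0.380) ≈ 1.8413
Items = 1.8413 × 14 ≈ 25.78 → 26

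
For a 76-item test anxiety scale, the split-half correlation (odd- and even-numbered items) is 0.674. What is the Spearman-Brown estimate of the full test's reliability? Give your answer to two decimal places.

The full test is twice the length of either half (n = 2).
r_full = 2(0.674) / (1 + 0.674)
       = 1.3480 / 1.6740 = 0.8053

0.81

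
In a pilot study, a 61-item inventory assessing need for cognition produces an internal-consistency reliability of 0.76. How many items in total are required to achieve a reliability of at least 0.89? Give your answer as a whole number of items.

Spearman-Brown solved for the length factor n:
n = r*(1 − r) / [ r (1 − r*) ]
n = 0.89 × (1 − 0.76) / [ 0.76 × (1 − 0.89) ]
  = 0.2136 / 0.0836 = 2.5550
Items needed = n × 61 = 2.5550 × 61 ≈ 155.86 → round up to 156

156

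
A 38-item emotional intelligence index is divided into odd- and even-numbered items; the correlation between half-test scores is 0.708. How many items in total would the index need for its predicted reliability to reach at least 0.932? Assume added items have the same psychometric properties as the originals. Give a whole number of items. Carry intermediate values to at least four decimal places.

108

r_full = 2(0.708)/(1 + 0.708) = 0.8290
n = r_tgt(1 − r_full) / [r_full(1 − r_tgt)] = 0.932 × 0.1710 / (0.8290 × 0.068) ≈ 2.8271
Items = 2.8271 × 38 ≈ 107.43 → 108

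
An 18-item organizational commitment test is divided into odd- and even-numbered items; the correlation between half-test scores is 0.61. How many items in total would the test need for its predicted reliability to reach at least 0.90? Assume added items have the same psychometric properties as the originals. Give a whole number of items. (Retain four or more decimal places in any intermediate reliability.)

52

Corrected full-test reliability: r_full = 2 × 0.61 / (1 + 0.61) ≈ 0.7578
n = r_tgt(1 − r_full) / [r_full(1 − r_tgt)] = 0.90 × 0.2422 / (0.7578 × 0.10) ≈ 2.8765
Required items = 2.8765 × 18 = 51.78, so 52 items.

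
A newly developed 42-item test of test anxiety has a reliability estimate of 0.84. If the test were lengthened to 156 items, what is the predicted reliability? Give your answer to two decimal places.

0.95

The new length is 156/42 = 3.7143 times the old.
r_new = 3.7143·0.84 / [1 + (3.7143 − 1)·0.84]
     = 3.1200 / 3.2800 = 0.9512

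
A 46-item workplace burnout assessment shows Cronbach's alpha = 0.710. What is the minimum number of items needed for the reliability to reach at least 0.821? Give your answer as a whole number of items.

87

Rearranging the Spearman-Brown formula for n,
n = r_target (1 − r_old) / [ r_old (1 − r_target) ]
n = 0.821(1 − 0.710) / [0.710(1 − 0.821)]
n = 0.238090 / 0.127090 ≈ 1.8734
1.8734 × 46 = 86.18 → 87 items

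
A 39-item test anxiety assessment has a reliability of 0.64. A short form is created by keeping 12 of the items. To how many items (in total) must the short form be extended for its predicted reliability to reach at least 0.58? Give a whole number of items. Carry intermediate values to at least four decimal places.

Short-form reliability: n = 12/39 = 0.3077; r_12 = n·r/(1+(n−1)r) ≈ 0.3536
Length factor from the short form to reach 0.58: n' = 0.58(1 − 0.3536) / [0.3536(1 − 0.58)] ≈ 2.5245
Total items = 2.5245 × 12 = 30.29, rounded up to 31.

31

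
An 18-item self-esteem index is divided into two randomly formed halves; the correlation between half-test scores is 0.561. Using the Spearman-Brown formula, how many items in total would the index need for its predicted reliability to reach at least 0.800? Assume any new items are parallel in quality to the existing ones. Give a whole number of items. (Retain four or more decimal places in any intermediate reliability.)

29

Corrected full-test reliability: r_full = 2 × 0.561 / (1 + 0.561) ≈ 0.7188
Solve Spearman-Brown for n: n = 0.800(1 − 0.7188) / [0.7188(1 − 0.800)] = 1.5648
Required items = 1.5648 × 18 = 28.17, so 29 items.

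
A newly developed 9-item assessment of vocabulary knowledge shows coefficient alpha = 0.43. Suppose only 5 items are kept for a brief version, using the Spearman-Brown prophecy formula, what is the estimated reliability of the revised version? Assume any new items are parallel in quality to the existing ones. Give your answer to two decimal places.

n = 5/9 = 0.5556
Apply the Spearman-Brown prophecy formula, r' = nr / [1 + (n − 1)r]:
r_new = (0.5556 × 0.43) / (1 + (0.5556 − 1) × 0.43)
r_new = 0.2389 / 0.8089 ≈ 0.2953

0.30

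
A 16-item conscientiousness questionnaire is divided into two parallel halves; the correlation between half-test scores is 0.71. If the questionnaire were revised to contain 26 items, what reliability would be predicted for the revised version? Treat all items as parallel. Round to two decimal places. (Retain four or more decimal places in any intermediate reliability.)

Full-test reliability from the split-half r: r_full = 2(0.71)/(1 + 0.71) = 0.8304
Length factor from 16 to 26 items: n = 26/16 = 1.6250
r_new = n·r_full / (1 + (n − 1)·r_full) = 1.3494 / 1.5190 ≈ 0.8883

0.89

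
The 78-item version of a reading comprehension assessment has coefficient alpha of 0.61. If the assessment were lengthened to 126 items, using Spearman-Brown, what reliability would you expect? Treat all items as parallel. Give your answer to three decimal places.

n = 126/78 = 1.6154
Spearman-Brown: r_new = n·r / (1 + (n − 1)·r)
r_new = 1.6154·0.61 / [1 + (1.6154 − 1)·0.61]
r_new = 0.9854 / 1.3754 ≈ 0.7164

0.716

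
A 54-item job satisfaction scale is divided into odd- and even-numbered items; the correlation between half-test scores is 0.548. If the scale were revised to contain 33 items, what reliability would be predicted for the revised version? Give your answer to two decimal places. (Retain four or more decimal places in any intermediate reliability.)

Spearman-Brown correction (n = 2): r_full = 2·0.548/(1 + 0.548) = 0.7080
Then adjust to 33 items: n = 33/54 = 0.6111
r_new = n·r_full / (1 + (n − 1)·r_full) = 0.4327 / 0.7247 ≈ 0.5971

0.60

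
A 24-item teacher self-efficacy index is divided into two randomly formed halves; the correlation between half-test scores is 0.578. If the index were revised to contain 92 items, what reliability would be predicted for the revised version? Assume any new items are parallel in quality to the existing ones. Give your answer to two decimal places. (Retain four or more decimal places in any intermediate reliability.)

0.91

Spearman-Brown correction (n = 2): r_full = 2·0.578/(1 + 0.578) = 0.7326
Length factor from 24 to 92 items: n = 92/24 = 3.8333
r_new = n·r_full / (1 + (n − 1)·r_full) = 2.8083 / 3.0757 ≈ 0.9131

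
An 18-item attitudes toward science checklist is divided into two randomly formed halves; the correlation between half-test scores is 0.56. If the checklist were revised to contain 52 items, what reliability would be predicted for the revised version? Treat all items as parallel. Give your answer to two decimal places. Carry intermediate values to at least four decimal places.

0.88

Full-test reliability from the split-half r: r_full = 2(0.56)/(1 + 0.56) = 0.7179
Then adjust to 52 items: n = 52/18 = 2.8889
r_new = n·r_full / (1 + (n − 1)·r_full) = 2.0739 / 2.3560 ≈ 0.8803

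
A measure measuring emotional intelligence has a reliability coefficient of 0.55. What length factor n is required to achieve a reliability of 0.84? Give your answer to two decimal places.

n = 0.84(1 − 0.55) / [0.55(1 − 0.84)]
  = 0.3780 / 0.0880 = 4.2955

4.30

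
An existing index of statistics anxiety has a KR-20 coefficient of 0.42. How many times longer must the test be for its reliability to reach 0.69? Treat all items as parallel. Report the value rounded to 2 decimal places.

Spearman-Brown solved for the length factor n:
n = r_target (1 − r_old) / [ r_old (1 − r_target) ]
n = [0.69 × 0.58] / [0.42 × 0.31]
n = 0.4002 / 0.1302 ≈ 3.0737

3.07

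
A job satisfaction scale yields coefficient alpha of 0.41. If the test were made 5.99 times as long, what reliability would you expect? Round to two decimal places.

By Spearman-Brown, r_new = n r / (1 + (n − 1) r).
r_new = 5.99·0.41 / [1 + (5.99 − 1)·0.41]
     = 2.4559 / 3.0459 = 0.8063

0.81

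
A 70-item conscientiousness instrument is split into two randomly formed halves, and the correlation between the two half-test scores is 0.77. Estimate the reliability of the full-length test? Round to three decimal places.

Each half is half the length of the full test, so the full test is n = 2 times a half.
r_full = 2(0.77) / (1 + 0.77)
       = 1.5400 / 1.7700 = 0.8701

0.870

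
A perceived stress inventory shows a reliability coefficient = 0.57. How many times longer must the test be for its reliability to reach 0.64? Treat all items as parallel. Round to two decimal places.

Invert Spearman-Brown to solve for n:
n = r_target (1 − r_old) / [ r_old (1 − r_target) ]
n = 0.64(1 − 0.57) / [0.57(1 − 0.64)]
n = 0.2752 / 0.2052 ≈ 1.3411

1.34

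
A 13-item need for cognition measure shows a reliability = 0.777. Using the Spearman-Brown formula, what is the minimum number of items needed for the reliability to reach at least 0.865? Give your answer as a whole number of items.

Spearman-Brown solved for the length factor n:
n = r_target (1 − r_old) / [ r_old (1 − r_target) ]
n = 0.865(1 − 0.777) / [0.777(1 − 0.865)]
n = 0.192895 / 0.104895 ≈ 1.8389
So the test needs 1.8389 × 13 ≈ 23.91 items; rounding up, 24.

24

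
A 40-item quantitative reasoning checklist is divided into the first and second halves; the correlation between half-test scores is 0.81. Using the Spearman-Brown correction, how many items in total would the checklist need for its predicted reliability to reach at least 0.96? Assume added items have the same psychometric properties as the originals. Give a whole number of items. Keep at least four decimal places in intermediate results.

113

r_full = 2(0.81)/(1 + 0.81) = 0.8950
n = r_tgt(1 − r_full) / [r_full(1 − r_tgt)] = 0.96 × 0.1050 / (0.8950 × 0.04) ≈ 2.8156
Items = 2.8156 × 40 ≈ 112.62 → 113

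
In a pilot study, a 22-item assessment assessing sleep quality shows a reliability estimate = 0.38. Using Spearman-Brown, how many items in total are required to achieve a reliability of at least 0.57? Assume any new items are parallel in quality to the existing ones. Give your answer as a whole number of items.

n = 0.57 × (1 − 0.38) / [ 0.38 × (1 − 0.57) ]
  = 0.3534 / 0.1634 = 2.1628
2.1628 × 22 = 47.58 → 48 items

48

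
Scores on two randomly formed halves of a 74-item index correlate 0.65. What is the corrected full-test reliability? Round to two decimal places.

The full test is twice the length of either half (n = 2).
r_full = 2(0.65) / (1 + 0.65)
       = 1.3000 / 1.6500 = 0.7879

0.79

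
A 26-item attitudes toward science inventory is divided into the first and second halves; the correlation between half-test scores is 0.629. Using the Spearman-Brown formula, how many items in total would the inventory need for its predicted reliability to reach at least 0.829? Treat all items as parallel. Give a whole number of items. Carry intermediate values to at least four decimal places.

38

Corrected full-test reliability: r_full = 2 × 0.629 / (1 + 0.629) ≈ 0.7723
n = r_tgt(1 − r_full) / [r_full(1 − r_tgt)] = 0.829 × 0.2277 / (0.7723 × 0.171) ≈ 1.4293
Required items = 1.4293 × 26 = 37.16, so 38 items.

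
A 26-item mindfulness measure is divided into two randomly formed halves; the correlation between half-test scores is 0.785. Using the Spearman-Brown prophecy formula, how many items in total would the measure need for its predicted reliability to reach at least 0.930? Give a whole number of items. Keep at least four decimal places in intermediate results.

r_full = 2(0.785)/(1 + 0.785) = 0.8796
n = r_tgt(1 − r_full) / [r_full(1 − r_tgt)] = 0.930 × 0.1204 / (0.8796 × 0.070) ≈ 1.8186
Items = 1.8186 × 26 ≈ 47.28 → 48

48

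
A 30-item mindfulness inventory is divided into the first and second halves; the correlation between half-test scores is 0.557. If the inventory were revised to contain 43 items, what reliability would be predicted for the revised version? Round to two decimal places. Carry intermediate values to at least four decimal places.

0.78

Full-test reliability from the split-half r: r_full = 2(0.557)/(1 + 0.557) = 0.7155
Then adjust to 43 items: n = 43/30 = 1.4333
r_new = n·r_full / (1 + (n − 1)·r_full) = 1.0255 / 1.3100 ≈ 0.7828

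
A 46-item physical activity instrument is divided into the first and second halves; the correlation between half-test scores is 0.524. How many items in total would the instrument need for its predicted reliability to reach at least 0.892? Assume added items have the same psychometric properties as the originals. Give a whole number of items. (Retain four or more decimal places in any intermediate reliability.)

173

r_full = 2(0.524)/(1 + 0.524) = 0.6877
n = r_tgt(1 − r_full) / [r_full(1 − r_tgt)] = 0.892 × 0.3123 / (0.6877 × 0.108) ≈ 3.7507
Items = 3.7507 × 46 ≈ 172.53 → 173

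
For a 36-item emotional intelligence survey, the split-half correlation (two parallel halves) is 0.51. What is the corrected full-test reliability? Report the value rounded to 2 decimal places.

Apply the Spearman-Brown correction with n = 2:
r_full = 2r_hh / (1 + r_hh) = 2 × 0.51 / (1 + 0.51)
r_full = 1.0200 / 1.5100 ≈ 0.6755

0.68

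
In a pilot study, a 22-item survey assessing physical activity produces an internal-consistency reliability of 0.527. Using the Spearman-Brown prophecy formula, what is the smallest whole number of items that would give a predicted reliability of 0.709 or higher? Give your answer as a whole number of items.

Spearman-Brown solved for the length factor n:
n = r_target (1 − r_old) / [ r_old (1 − r_target) ]
n = 0.709 × (1 − 0.527) / [ 0.527 × (1 − 0.709) ]
  = 0.335357 / 0.153357 = 2.1868
Items needed = n × 22 = 2.1868 × 22 ≈ 48.11 → round up to 49

49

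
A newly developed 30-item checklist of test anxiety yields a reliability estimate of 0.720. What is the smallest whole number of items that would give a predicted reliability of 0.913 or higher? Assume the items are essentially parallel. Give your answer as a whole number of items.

123

Spearman-Brown solved for the length factor n:
n = r_target (1 − r_old) / [ r_old (1 − r_target) ]
n = 0.913(1 − 0.720) / [0.720(1 − 0.913)]
  = 0.255640 / 0.062640 = 4.0811
So the test needs 4.0811 × 30 ≈ 122.43 items; rounding up, 123.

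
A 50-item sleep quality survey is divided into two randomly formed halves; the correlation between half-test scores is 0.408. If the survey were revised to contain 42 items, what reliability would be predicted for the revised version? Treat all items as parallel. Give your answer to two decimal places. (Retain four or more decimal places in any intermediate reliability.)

Spearman-Brown correction (n = 2): r_full = 2·0.408/(1 + 0.408) = 0.5795
Length factor from 50 to 42 items: n = 42/50 = 0.8400
r_new = n·r_full / (1 + (n − 1)·r_full) = 0.4868 / 0.9073 ≈ 0.5365

0.54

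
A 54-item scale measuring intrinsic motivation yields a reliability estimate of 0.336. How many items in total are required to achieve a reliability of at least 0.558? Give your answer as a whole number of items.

135

n = 0.558 × (1 − 0.336) / [ 0.336 × (1 − 0.558) ]
n = 0.370512 / 0.148512 ≈ 2.4948
So the test needs 2.4948 × 54 ≈ 134.72 items; rounding up, 135.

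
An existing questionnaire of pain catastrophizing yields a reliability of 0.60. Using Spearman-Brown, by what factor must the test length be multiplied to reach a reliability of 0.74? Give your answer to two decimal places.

1.90

n = [0.74 × 0.40] / [0.60 × 0.26]
  = 0.2960 / 0.1560 = 1.8974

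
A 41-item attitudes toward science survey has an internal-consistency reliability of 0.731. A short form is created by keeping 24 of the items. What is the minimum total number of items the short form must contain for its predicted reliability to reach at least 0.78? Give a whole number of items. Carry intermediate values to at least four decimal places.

54

Short-form reliability: n = 24/41 = 0.5854; r_24 = n·r/(1+(n−1)r) ≈ 0.6140
Then solve for n' with r_old = 0.6140, r_target = 0.78: n' = 0.78(1 − 0.6140)/[0.6140(1 − 0.78)] = 2.2289
Total items = 2.2289 × 24 = 53.49, rounded up to 54.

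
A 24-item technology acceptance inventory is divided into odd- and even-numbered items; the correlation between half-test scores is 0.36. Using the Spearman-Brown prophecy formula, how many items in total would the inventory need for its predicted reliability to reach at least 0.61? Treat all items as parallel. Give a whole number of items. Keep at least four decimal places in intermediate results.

34

r_full = 2(0.36)/(1 + 0.36) = 0.5294
n = r_tgt(1 − r_full) / [r_full(1 − r_tgt)] = 0.61 × 0.4706 / (0.5294 × 0.39) ≈ 1.3904
Required items = 1.3904 × 24 = 33.37, so 34 items.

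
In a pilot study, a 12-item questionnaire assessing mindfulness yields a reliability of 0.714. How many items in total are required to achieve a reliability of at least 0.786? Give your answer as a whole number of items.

n = 0.786(1 − 0.714) / [0.714(1 − 0.786)]
n = 0.224796 / 0.152796 ≈ 1.4712
1.4712 × 12 = 17.65 → 18 items

18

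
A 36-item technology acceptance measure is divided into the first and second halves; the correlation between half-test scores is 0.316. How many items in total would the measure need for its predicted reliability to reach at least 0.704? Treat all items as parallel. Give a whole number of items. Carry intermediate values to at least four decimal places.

r_full = 2(0.316)/(1 + 0.316) = 0.4802
n = r_tgt(1 − r_full) / [r_full(1 − r_tgt)] = 0.704 × 0.5198 / (0.4802 × 0.296) ≈ 2.5745
Required items = 2.5745 × 36 = 92.68, so 93 items.

93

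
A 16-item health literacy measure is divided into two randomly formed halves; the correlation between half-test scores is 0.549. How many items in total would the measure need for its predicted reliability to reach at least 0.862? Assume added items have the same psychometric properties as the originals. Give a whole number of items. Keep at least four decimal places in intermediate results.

42

Corrected full-test reliability: r_full = 2 × 0.549 / (1 + 0.549) ≈ 0.7088
Solve Spearman-Brown for n: n = 0.862(1 − 0.7088) / [0.7088(1 − 0.862)] = 2.5662
Required items = 2.5662 × 16 = 41.06, so 42 items.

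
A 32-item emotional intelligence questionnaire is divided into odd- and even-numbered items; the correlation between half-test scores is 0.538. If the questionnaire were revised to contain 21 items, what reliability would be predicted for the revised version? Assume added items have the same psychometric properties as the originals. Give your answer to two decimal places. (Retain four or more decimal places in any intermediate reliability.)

0.60

Spearman-Brown correction (n = 2): r_full = 2·0.538/(1 + 0.538) = 0.6996
Length factor from 32 to 21 items: n = 21/32 = 0.6562
r_new = n·r_full / (1 + (n − 1)·r_full) = 0.4591 / 0.7595 ≈ 0.6045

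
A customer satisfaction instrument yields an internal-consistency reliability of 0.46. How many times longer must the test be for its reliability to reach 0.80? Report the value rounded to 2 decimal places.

4.70

n = 0.80(1 − 0.46) / [0.46(1 − 0.80)]
  = 0.4320 / 0.0920 = 4.6957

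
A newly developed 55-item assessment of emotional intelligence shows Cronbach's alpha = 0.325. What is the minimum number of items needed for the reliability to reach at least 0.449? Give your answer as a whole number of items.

Spearman-Brown solved for the length factor n:
n = r*(1 − r) / [ r (1 − r*) ]
n = [0.449 × 0.675] / [0.325 × 0.551]
n = 0.303075 / 0.179075 ≈ 1.6924
So the test needs 1.6924 × 55 ≈ 93.08 items; rounding up, 94.

94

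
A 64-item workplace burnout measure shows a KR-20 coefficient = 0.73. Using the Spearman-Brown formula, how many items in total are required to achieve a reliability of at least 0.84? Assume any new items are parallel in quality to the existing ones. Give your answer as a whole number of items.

Invert Spearman-Brown to solve for n:
n = r_target (1 − r_old) / [ r_old (1 − r_target) ]
n = 0.84 × (1 − 0.73) / [ 0.73 × (1 − 0.84) ]
n = 0.2268 / 0.1168 ≈ 1.9418
So the test needs 1.9418 × 64 ≈ 124.28 items; rounding up, 125.

125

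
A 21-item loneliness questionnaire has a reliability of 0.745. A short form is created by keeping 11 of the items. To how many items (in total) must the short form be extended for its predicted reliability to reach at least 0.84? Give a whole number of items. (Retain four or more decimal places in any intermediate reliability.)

38

Short-form reliability: n = 11/21 = 0.5238; r_11 = n·r/(1+(n−1)r) ≈ 0.6048
Length factor from the short form to reach 0.84: n' = 0.84(1 − 0.6048) / [0.6048(1 − 0.84)] ≈ 3.4306
Total items = 3.4306 × 11 = 37.74, rounded up to 38.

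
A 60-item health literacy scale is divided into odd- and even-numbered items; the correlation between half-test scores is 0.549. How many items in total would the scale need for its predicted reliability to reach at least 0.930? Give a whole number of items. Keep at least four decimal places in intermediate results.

328

Corrected full-test reliability: r_full = 2 × 0.549 / (1 + 0.549) ≈ 0.7088
Solve Spearman-Brown for n: n = 0.930(1 − 0.7088) / [0.7088(1 − 0.930)] = 5.4582
Required items = 5.4582 × 60 = 327.49, so 328 items.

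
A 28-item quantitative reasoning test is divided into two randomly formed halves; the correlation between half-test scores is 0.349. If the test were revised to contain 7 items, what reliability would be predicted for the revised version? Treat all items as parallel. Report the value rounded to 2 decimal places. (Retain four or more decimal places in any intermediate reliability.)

0.21

Spearman-Brown correction (n = 2): r_full = 2·0.349/(1 + 0.349) = 0.5174
Length factor from 28 to 7 items: n = 7/28 = 0.2500
r_new = n·r_full / (1 + (n − 1)·r_full) = 0.1293 / 0.6119 ≈ 0.2113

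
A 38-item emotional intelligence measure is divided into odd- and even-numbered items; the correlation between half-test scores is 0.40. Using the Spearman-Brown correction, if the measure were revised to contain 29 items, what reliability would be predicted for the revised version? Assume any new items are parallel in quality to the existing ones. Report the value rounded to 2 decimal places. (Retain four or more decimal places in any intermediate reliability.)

0.50

Full-test reliability from the split-half r: r_full = 2(0.40)/(1 + 0.40) = 0.5714
Length factor from 38 to 29 items: n = 29/38 = 0.7632
r_new = n·r_full / (1 + (n − 1)·r_full) = 0.4361 / 0.8647 ≈ 0.5043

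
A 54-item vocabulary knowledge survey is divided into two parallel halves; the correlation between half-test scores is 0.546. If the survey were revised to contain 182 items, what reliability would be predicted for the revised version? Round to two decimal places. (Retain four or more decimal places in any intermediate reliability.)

0.89

Spearman-Brown correction (n = 2): r_full = 2·0.546/(1 + 0.546) = 0.7063
Length factor from 54 to 182 items: n = 182/54 = 3.3704
r_new = n·r_full / (1 + (n − 1)·r_full) = 2.3805 / 2.6742 ≈ 0.8902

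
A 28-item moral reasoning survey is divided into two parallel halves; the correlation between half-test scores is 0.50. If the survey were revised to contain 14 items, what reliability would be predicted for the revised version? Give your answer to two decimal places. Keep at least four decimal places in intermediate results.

Full-test reliability from the split-half r: r_full = 2(0.50)/(1 + 0.50) = 0.6667
Then adjust to 14 items: n = 14/28 = 0.5000
r_new = n·r_full / (1 + (n − 1)·r_full) = 0.3333 / 0.6666 ≈ 0.5000

0.50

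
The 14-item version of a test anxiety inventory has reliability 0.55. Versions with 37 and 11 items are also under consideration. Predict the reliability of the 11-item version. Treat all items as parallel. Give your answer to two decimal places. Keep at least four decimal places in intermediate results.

The 37-item form is not needed; work directly from the 14-item form with n = 11/14 = 0.7857.
r_{11} = n·r / (1 + (n − 1)·r) = 0.4321 / 0.8821 ≈ 0.4899

0.49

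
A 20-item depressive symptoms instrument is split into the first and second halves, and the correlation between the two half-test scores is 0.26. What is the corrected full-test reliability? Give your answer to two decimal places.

r_full = 2r_hh / (1 + r_hh) = 2 × 0.26 / (1 + 0.26)
       = 0.5200 / 1.2600 = 0.4127

0.41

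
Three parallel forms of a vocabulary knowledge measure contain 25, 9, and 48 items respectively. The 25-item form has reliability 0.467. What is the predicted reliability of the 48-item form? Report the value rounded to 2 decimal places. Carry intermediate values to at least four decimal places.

The 9-item form is not needed; work directly from the 25-item form with n = 48/25 = 1.9200.
r_{48} = n·r / (1 + (n − 1)·r) = 0.8966 / 1.4296 ≈ 0.6272

0.63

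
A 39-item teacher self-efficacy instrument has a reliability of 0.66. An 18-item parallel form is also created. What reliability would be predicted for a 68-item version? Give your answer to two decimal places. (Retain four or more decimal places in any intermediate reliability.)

The 18-item form is not needed; work directly from the 39-item form with n = 68/39 = 1.7436.
r_{68} = n·r / (1 + (n − 1)·r) = 1.1508 / 1.4908 ≈ 0.7719

0.77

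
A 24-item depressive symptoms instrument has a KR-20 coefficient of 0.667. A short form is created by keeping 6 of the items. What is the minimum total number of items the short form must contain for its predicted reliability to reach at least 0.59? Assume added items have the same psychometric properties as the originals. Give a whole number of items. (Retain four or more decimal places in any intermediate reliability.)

Short-form reliability: n = 6/24 = 0.2500; r_6 = n·r/(1+(n−1)r) ≈ 0.3337
Then solve for n' with r_old = 0.3337, r_target = 0.59: n' = 0.59(1 − 0.3337)/[0.3337(1 − 0.59)] = 2.8733
Total items = 2.8733 × 6 = 17.24, rounded up to 18.

18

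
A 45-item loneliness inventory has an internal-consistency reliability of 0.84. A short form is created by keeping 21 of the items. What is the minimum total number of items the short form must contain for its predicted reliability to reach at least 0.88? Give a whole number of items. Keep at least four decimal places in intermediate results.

63

First, r for the 21-item form: n = 21/45 = 0.4667, so r_21 = 0.4667·0.84/(1 + (0.4667 − 1)·0.84) = 0.7102
Then solve for n' with r_old = 0.7102, r_target = 0.88: n' = 0.88(1 − 0.7102)/[0.7102(1 − 0.88)] = 2.9924
Total items = 2.9924 × 21 = 62.84, rounded up to 63.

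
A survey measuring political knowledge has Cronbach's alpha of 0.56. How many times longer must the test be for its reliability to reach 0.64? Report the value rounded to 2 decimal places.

Rearranging the Spearman-Brown formula for n,
n = r*(1 − r) / [ r (1 − r*) ]
n = 0.64 × (1 − 0.56) / [ 0.56 × (1 − 0.64) ]
n = 0.2816 / 0.2016 ≈ 1.3968

1.40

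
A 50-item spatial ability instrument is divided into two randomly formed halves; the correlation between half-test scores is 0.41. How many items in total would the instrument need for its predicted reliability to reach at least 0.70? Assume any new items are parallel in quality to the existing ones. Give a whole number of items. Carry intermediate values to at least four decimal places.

Corrected full-test reliability: r_full = 2 × 0.41 / (1 + 0.41) ≈ 0.5816
n = r_tgt(1 − r_full) / [r_full(1 − r_tgt)] = 0.70 × 0.4184 / (0.5816 × 0.30) ≈ 1.6786
Required items = 1.6786 × 50 = 83.93, so 84 items.

84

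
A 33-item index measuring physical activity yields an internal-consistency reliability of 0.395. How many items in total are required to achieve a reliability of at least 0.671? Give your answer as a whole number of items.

104

n = [0.671 × 0.605] / [0.395 × 0.329]
n = 0.405955 / 0.129955 ≈ 3.1238
Items needed = n × 33 = 3.1238 × 33 ≈ 103.09 → round up to 104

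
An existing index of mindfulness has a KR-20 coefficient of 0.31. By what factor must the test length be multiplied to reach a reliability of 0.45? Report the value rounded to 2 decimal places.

1.82

n = 0.45 × (1 − 0.31) / [ 0.31 × (1 − 0.45) ]
n = 0.3105 / 0.1705 ≈ 1.8211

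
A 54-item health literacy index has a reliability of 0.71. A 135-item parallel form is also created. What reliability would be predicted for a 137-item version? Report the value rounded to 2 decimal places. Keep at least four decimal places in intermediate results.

0.86

The 135-item form is not needed; work directly from the 54-item form with n = 137/54 = 2.5370.
r_{137} = n·r / (1 + (n − 1)·r) = 1.8013 / 2.0913 ≈ 0.8613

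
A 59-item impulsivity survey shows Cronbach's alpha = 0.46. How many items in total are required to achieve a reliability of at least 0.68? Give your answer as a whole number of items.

Rearranging the Spearman-Brown formula for n,
n = r_target (1 − r_old) / [ r_old (1 − r_target) ]
n = 0.68 × (1 − 0.46) / [ 0.46 × (1 − 0.68) ]
n = 0.3672 / 0.1472 ≈ 2.4946
2.4946 × 59 = 147.18 → 148 items

148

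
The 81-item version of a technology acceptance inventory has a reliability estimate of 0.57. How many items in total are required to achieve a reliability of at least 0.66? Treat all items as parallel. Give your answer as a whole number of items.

119

Invert Spearman-Brown to solve for n:
n = r*(1 − r) / [ r (1 − r*) ]
n = [0.66 × 0.43] / [0.57 × 0.34]
n = 0.2838 / 0.1938 ≈ 1.4644
Items needed = n × 81 = 1.4644 × 81 ≈ 118.62 → round up to 119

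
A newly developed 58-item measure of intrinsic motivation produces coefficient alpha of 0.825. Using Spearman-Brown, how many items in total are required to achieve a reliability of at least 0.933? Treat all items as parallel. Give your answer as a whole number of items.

Rearranging the Spearman-Brown formula for n,
n = r*(1 − r) / [ r (1 − r*) ]
n = 0.933(1 − 0.825) / [0.825(1 − 0.933)]
n = 0.163275 / 0.055275 ≈ 2.9539
2.9539 × 58 = 171.33 → 172 items

172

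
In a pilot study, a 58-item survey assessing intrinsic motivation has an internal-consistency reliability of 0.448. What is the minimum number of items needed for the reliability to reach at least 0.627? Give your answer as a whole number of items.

Rearranging the Spearman-Brown formula for n,
n = r*(1 − r) / [ r (1 − r*) ]
n = 0.627(1 − 0.448) / [0.448(1 − 0.627)]
n = 0.346104 / 0.167104 ≈ 2.0712
Items needed = n × 58 = 2.0712 × 58 ≈ 120.13 → round up to 121

121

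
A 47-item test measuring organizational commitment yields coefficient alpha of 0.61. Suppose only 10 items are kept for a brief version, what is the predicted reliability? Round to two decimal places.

The new length is 10/47 = 0.2128 times the old.
Apply the Spearman-Brown prophecy formula, r' = nr / [1 + (n − 1)r]:
r_new = 0.2128·0.61 / [1 + (0.2128 − 1)·0.61]
r_new = 0.1298 / 0.5198 ≈ 0.2497

0.25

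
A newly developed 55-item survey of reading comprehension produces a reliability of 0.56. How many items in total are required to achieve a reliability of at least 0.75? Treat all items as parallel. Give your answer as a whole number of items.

130

Invert Spearman-Brown to solve for n:
n = r*(1 − r) / [ r (1 − r*) ]
n = 0.75(1 − 0.56) / [0.56(1 − 0.75)]
n = 0.3300 / 0.1400 ≈ 2.3571
Items needed = n × 55 = 2.3571 × 55 ≈ 129.64 → round up to 130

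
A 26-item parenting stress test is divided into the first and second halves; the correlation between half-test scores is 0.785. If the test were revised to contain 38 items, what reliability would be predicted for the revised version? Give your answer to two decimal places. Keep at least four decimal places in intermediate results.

Spearman-Brown correction (n = 2): r_full = 2·0.785/(1 + 0.785) = 0.8796
Length factor from 26 to 38 items: n = 38/26 = 1.4615
r_new = n·r_full / (1 + (n − 1)·r_full) = 1.2855 / 1.4059 ≈ 0.9144

0.91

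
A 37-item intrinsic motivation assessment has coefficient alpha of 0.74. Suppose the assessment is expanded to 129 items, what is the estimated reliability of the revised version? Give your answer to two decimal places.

0.91

n = 129/37 = 3.4865
Apply the Spearman-Brown prophecy formula, r' = nr / [1 + (n − 1)r]:
r_new = 3.4865·0.74 / [1 + (3.4865 − 1)·0.74]
r_new = 2.5800 / 2.8400 ≈ 0.9085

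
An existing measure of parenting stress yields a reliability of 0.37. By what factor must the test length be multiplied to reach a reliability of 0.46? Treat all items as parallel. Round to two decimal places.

1.45

n = [0.46 × 0.63] / [0.37 × 0.54]
  = 0.2898 / 0.1998 = 1.4505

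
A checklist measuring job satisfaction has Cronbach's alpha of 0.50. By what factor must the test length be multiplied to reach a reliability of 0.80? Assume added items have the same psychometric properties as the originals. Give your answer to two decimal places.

4.00

Spearman-Brown solved for the length factor n:
n = r_target (1 − r_old) / [ r_old (1 − r_target) ]
n = 0.80 × (1 − 0.50) / [ 0.50 × (1 − 0.80) ]
n = 0.4000 / 0.1000 ≈ 4.0000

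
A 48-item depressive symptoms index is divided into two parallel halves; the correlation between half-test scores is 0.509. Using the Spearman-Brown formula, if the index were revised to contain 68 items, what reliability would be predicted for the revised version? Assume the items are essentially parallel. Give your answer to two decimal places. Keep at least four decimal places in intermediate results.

0.75

Full-test reliability from the split-half r: r_full = 2(0.509)/(1 + 0.509) = 0.6746
Length factor from 48 to 68 items: n = 68/48 = 1.4167
r_new = n·r_full / (1 + (n − 1)·r_full) = 0.9557 / 1.2811 ≈ 0.7460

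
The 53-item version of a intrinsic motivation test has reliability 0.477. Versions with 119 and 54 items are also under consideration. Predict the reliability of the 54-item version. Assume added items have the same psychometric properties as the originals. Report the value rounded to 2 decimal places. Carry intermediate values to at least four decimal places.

0.48

The 119-item form is not needed; work directly from the 53-item form with n = 54/53 = 1.0189.
r_{54} = n·r / (1 + (n − 1)·r) = 0.4860 / 1.0090 ≈ 0.4817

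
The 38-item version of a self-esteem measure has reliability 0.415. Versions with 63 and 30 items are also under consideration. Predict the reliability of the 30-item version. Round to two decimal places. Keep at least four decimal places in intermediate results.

Only the ratio of lengths matters: n = 30/38 = 0.7895
r_{30} = n·r / (1 + (n − 1)·r) = 0.3276 / 0.9126 ≈ 0.3590

0.36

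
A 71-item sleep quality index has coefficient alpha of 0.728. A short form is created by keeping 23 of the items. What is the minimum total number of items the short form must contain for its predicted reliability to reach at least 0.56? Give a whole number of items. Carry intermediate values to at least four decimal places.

Short-form reliability: n = 23/71 = 0.3239; r_23 = n·r/(1+(n−1)r) ≈ 0.4644
Then solve for n' with r_old = 0.4644, r_target = 0.56: n' = 0.56(1 − 0.4644)/[0.4644(1 − 0.56)] = 1.4679
Total items = 1.4679 × 23 = 33.76, rounded up to 34.

34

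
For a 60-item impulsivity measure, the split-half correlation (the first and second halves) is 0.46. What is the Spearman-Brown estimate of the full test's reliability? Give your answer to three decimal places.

0.630

Apply the Spearman-Brown correction with n = 2:
r_full = 2r_hh / (1 + r_hh) = 2 × 0.46 / (1 + 0.46)
       = 0.9200 / 1.4600 = 0.6301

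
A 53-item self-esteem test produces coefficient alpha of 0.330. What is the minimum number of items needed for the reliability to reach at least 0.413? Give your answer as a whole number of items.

Spearman-Brown solved for the length factor n:
n = r*(1 − r) / [ r (1 − r*) ]
n = [0.413 × 0.670] / [0.330 × 0.587]
n = 0.276710 / 0.193710 ≈ 1.4285
1.4285 × 53 = 75.71 → 76 items

76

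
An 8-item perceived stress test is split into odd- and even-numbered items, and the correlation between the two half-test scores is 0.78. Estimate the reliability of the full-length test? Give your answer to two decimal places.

0.88

r_full = 2r_hh / (1 + r_hh) = 2 × 0.78 / (1 + 0.78)
r_full = 1.5600 / 1.7800 ≈ 0.8764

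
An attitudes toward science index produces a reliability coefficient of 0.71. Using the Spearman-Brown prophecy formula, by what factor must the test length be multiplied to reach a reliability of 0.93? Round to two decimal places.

Rearranging the Spearman-Brown formula for n,
n = r_target (1 − r_old) / [ r_old (1 − r_target) ]
n = [0.93 × 0.29] / [0.71 × 0.07]
  = 0.2697 / 0.0497 = 5.4266

5.43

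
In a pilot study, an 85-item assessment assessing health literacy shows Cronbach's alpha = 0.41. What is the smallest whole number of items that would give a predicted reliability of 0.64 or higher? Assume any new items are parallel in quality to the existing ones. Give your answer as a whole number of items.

218

n = [0.64 × 0.59] / [0.41 × 0.36]
  = 0.3776 / 0.1476 = 2.5583
So the test needs 2.5583 × 85 ≈ 217.46 items; rounding up, 218.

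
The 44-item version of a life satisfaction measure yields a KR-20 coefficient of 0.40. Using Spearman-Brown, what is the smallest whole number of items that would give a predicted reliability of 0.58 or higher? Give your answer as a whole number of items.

Invert Spearman-Brown to solve for n:
n = r_target (1 − r_old) / [ r_old (1 − r_target) ]
n = 0.58 × (1 − 0.40) / [ 0.40 × (1 − 0.58) ]
n = 0.3480 / 0.1680 ≈ 2.0714
Items needed = n × 44 = 2.0714 × 44 ≈ 91.14 → round up to 92

92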